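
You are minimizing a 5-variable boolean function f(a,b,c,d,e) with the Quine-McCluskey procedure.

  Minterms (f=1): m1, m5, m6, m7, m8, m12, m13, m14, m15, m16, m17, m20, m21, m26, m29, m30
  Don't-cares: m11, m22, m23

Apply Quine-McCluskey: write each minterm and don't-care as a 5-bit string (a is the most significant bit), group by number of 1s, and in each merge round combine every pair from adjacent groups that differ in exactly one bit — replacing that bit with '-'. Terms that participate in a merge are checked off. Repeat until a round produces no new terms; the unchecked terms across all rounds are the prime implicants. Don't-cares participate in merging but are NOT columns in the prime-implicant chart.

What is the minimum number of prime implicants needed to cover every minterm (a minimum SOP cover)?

6

size-2^0 implicants → 00001(✓)  00101(✓)  00110(✓)  00111(✓)  01000(✓)  01011(✓)  01100(✓)  01101(✓)  01110(✓)  01111(✓)  10000(✓)  10001(✓)  10100(✓)  10101(✓)  10110(✓)  10111(✓)  11010(✓)  11101(✓)  11110(✓)
size-2^1 implicants → -0001(✓)  -0101(✓)  -0110(✓)  -0111(✓)  -1101(✓)  -1110(✓)  0-101(✓)  0-110(✓)  0-111(✓)  00-01(✓)  001-1(✓)  0011-(✓)  01-00  01-11  011-0(✓)  011-1(✓)  0110-(✓)  0111-(✓)  1-101(✓)  1-110(✓)  10-00(✓)  10-01(✓)  1000-(✓)  101-0(✓)  101-1(✓)  1010-(✓)  1011-(✓)  11-10
size-2^2 implicants → --101  --110  -0-01  -01-1  -011-  0-1-1  0-11-  011--  10-0-  101--
Unchecked terms (primes): --101, --110, -0-01, -01-1, -011-, 0-1-1, 0-11-, 01-00, 01-11, 011--, 10-0-, 101--, 11-10
Minterm coverage:
  m1 ⊆ -0-01 [E]
  m5 ⊆ --101,-0-01,-01-1,0-1-1
  m6 ⊆ --110,-011-,0-11-
  m7 ⊆ -01-1,-011-,0-1-1,0-11-
  m8 ⊆ 01-00 [E]
  m12 ⊆ 01-00,011--
  m13 ⊆ --101,0-1-1,011--
  m14 ⊆ --110,0-11-,011--
  m15 ⊆ 0-1-1,0-11-,01-11,011--
  m16 ⊆ 10-0- [E]
  m17 ⊆ -0-01,10-0-
  m20 ⊆ 10-0-,101--
  m21 ⊆ --101,-0-01,-01-1,10-0-,101--
  m26 ⊆ 11-10 [E]
  m29 ⊆ --101 [E]
  m30 ⊆ --110,11-10
E = {--101, -0-01, 01-00, 10-0-, 11-10}
Petrick residual → 0-11-
Cover = cd'e + b'd'e + a'cd + a'bd'e' + ab'd' + abde'  |cover|=6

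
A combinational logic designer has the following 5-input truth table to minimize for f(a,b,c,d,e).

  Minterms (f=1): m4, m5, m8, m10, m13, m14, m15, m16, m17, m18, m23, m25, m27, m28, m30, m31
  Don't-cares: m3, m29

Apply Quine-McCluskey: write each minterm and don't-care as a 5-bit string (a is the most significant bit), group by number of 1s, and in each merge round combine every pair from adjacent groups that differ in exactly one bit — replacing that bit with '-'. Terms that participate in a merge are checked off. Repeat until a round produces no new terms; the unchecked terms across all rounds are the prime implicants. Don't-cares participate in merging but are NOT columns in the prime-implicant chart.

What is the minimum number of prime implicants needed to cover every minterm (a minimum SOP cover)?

9

[col 0] 00011, 00100*, 00101*, 01000*, 01010*, 01101*, 01110*, 01111*, 10000*, 10001*, 10010*, 10111*, 11001*, 11011*, 11100*, 11101*, 11110*, 11111*
[col 1] -1101*, -1110*, -1111*, 0-101, 0010-, 01-10, 010-0, 011-1*, 0111-*, 1-001, 1-111, 100-0, 1000-, 11-01*, 11-11*, 110-1*, 111-0*, 111-1*, 1110-*, 1111-*
[col 2] -11-1, -111-, 11--1, 111--
Prime implicants: -11-1, -111-, 0-101, 00011, 0010-, 01-10, 010-0, 1-001, 1-111, 100-0, 1000-, 11--1, 111--
PI chart (minterm → PIs covering it):
  4 | 0010-  (sole → essential)
  5 | 0-101,0010-
  8 | 010-0  (sole → essential)
  10 | 01-10,010-0
  13 | -11-1,0-101
  14 | -111-,01-10
  15 | -11-1,-111-
  16 | 100-0,1000-
  17 | 1-001,1000-
  18 | 100-0  (sole → essential)
  23 | 1-111  (sole → essential)
  25 | 1-001,11--1
  27 | 11--1  (sole → essential)
  28 | 111--  (sole → essential)
  30 | -111-,111--
  31 | -11-1,-111-,1-111,11--1,111--
Essential prime implicants: 0010-, 010-0, 1-111, 100-0, 11--1, 111--
Petrick residual → -11-1, -111-, 1-001
Minimum SOP uses 9 PIs: bce + bcd + a'b'cd' + a'bc'e' + ac'd'e + acde + ab'c'e' + abe + abc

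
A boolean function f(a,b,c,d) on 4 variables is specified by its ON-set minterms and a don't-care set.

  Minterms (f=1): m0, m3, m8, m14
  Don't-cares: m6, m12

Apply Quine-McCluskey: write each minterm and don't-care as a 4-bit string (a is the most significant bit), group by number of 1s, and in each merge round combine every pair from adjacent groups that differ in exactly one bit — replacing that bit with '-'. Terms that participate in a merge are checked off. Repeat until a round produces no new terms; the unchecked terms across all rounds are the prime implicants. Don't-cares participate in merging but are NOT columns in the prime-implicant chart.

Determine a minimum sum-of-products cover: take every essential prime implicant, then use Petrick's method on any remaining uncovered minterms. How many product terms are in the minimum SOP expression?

size-2^0 implicants → 0000(✓)  0011  0110(✓)  1000(✓)  1100(✓)  1110(✓)
size-2^1 implicants → -000  -110  1-00  11-0
Unchecked terms (primes): -000, -110, 0011, 1-00, 11-0
Minterm coverage:
  m0 ⊆ -000 [E]
  m3 ⊆ 0011 [E]
  m8 ⊆ -000,1-00
  m14 ⊆ -110,11-0
E = {-000, 0011}
Petrick residual → -110
Cover = b'c'd' + bcd' + a'b'cd  |cover|=3

3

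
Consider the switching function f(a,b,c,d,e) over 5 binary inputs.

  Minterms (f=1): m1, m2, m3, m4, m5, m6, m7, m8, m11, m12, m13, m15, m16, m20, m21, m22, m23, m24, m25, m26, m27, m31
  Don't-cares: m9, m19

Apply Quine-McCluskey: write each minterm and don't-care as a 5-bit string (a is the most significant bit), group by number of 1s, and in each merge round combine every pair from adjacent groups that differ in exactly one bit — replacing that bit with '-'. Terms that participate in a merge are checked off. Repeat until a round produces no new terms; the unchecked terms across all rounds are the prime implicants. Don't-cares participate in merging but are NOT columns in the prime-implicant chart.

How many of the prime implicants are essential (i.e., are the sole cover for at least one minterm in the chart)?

[col 0] 00001*, 00010*, 00011*, 00100*, 00101*, 00110*, 00111*, 01000*, 01001*, 01011*, 01100*, 01101*, 01111*, 10000*, 10011*, 10100*, 10101*, 10110*, 10111*, 11000*, 11001*, 11010*, 11011*, 11111*
[col 1] -0011*, -0100*, -0101*, -0110*, -0111*, -1000*, -1001*, -1011*, -1111*, 0-001*, 0-011*, 0-100*, 0-101*, 0-111*, 00-01*, 00-10*, 00-11*, 000-1*, 0001-*, 001-0*, 001-1*, 0010-*, 0011-*, 01-00*, 01-01*, 01-11*, 010-1*, 0100-*, 011-1*, 0110-*, 1-000, 1-011*, 1-111*, 10-00, 10-11*, 101-0*, 101-1*, 1010-*, 1011-*, 11-11*, 110-0*, 110-1*, 1100-*, 1101-*
[col 2] --011*, --111*, -0-11*, -01-0*, -01-1*, -010-*, -011-*, -1-11*, -10-1, -100-, 0--01*, 0--11*, 0-0-1*, 0-1-1*, 0-10-, 00--1*, 00-1-, 001--*, 01--1*, 01-0-, 1--11*, 101--*, 110--
[col 3] ---11, -01--, 0---1
Prime implicants: ---11, -01--, -10-1, -100-, 0---1, 0-10-, 00-1-, 01-0-, 1-000, 10-00, 110--
PI chart (minterm → PIs covering it):
  1 | 0---1  (sole → essential)
  2 | 00-1-  (sole → essential)
  3 | ---11,0---1,00-1-
  4 | -01--,0-10-
  5 | -01--,0---1,0-10-
  6 | -01--,00-1-
  7 | ---11,-01--,0---1,00-1-
  8 | -100-,01-0-
  11 | ---11,-10-1,0---1
  12 | 0-10-,01-0-
  13 | 0---1,0-10-,01-0-
  15 | ---11,0---1
  16 | 1-000,10-00
  20 | -01--,10-00
  21 | -01--  (sole → essential)
  22 | -01--  (sole → essential)
  23 | ---11,-01--
  24 | -100-,1-000,110--
  25 | -10-1,-100-,110--
  26 | 110--  (sole → essential)
  27 | ---11,-10-1,110--
  31 | ---11  (sole → essential)
Essential prime implicants: ---11, -01--, 0---1, 00-1-, 110--

5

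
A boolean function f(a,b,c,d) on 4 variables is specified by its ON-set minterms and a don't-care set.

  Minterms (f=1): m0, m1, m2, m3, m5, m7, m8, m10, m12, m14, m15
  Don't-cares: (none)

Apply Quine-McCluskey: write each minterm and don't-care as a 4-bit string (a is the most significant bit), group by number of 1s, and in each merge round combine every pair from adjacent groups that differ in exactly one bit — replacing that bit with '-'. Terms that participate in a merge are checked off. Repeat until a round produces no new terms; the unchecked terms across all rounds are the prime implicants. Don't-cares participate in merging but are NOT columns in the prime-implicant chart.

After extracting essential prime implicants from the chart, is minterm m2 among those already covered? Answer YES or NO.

NO

Round 0: 0000✓ 0001✓ 0010✓ 0011✓ 0101✓ 0111✓ 1000✓ 1010✓ 1100✓ 1110✓ 1111✓
Round 1: -000✓ -010✓ -111 0-01✓ 0-11✓ 00-0✓ 00-1✓ 000-✓ 001-✓ 01-1✓ 1-00✓ 1-10✓ 10-0✓ 11-0✓ 111-
Round 2: -0-0 0--1 00-- 1--0
PIs = {-0-0, -111, 0--1, 00--, 1--0, 111-}
Coverage chart:
  m0: -0-0,00--
  m1: 0--1,00--
  m2: -0-0,00--
  m3: 0--1,00--
  m5: 0--1 ←essential
  m7: -111,0--1
  m8: -0-0,1--0
  m10: -0-0,1--0
  m12: 1--0 ←essential
  m14: 1--0,111-
  m15: -111,111-
Essential: 0--1, 1--0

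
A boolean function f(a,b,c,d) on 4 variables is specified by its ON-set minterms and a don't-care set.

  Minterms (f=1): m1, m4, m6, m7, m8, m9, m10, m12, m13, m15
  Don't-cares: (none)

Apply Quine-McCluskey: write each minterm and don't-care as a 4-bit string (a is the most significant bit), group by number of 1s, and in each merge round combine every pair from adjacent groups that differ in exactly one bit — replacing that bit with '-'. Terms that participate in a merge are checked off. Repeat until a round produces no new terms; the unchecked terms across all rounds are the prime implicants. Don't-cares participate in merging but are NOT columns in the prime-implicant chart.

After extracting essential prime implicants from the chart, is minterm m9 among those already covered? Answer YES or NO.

Round 0: 0001✓ 0100✓ 0110✓ 0111✓ 1000✓ 1001✓ 1010✓ 1100✓ 1101✓ 1111✓
Round 1: -001 -100 -111 01-0 011- 1-00✓ 1-01✓ 10-0 100-✓ 11-1 110-✓
Round 2: 1-0-
PIs = {-001, -100, -111, 01-0, 011-, 1-0-, 10-0, 11-1}
Coverage chart:
  m1: -001 ←essential
  m4: -100,01-0
  m6: 01-0,011-
  m7: -111,011-
  m8: 1-0-,10-0
  m9: -001,1-0-
  m10: 10-0 ←essential
  m12: -100,1-0-
  m13: 1-0-,11-1
  m15: -111,11-1
Essential: -001, 10-0

YES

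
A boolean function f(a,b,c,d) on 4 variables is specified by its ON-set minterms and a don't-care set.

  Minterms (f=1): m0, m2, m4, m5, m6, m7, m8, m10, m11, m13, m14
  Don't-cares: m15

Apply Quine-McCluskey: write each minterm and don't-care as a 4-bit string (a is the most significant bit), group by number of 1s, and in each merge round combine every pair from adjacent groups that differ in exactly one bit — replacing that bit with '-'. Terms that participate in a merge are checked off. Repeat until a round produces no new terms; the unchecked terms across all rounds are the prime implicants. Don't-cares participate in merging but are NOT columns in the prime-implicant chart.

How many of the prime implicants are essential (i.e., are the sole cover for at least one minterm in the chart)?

[col 0] 0000*, 0010*, 0100*, 0101*, 0110*, 0111*, 1000*, 1010*, 1011*, 1101*, 1110*, 1111*
[col 1] -000*, -010*, -101*, -110*, -111*, 0-00*, 0-10*, 00-0*, 01-0*, 01-1*, 010-*, 011-*, 1-10*, 1-11*, 10-0*, 101-*, 11-1*, 111-*
[col 2] --10, -0-0, -1-1, -11-, 0--0, 01--, 1-1-
Prime implicants: --10, -0-0, -1-1, -11-, 0--0, 01--, 1-1-
PI chart (minterm → PIs covering it):
  0 | -0-0,0--0
  2 | --10,-0-0,0--0
  4 | 0--0,01--
  5 | -1-1,01--
  6 | --10,-11-,0--0,01--
  7 | -1-1,-11-,01--
  8 | -0-0  (sole → essential)
  10 | --10,-0-0,1-1-
  11 | 1-1-  (sole → essential)
  13 | -1-1  (sole → essential)
  14 | --10,-11-,1-1-
Essential prime implicants: -0-0, -1-1, 1-1-

3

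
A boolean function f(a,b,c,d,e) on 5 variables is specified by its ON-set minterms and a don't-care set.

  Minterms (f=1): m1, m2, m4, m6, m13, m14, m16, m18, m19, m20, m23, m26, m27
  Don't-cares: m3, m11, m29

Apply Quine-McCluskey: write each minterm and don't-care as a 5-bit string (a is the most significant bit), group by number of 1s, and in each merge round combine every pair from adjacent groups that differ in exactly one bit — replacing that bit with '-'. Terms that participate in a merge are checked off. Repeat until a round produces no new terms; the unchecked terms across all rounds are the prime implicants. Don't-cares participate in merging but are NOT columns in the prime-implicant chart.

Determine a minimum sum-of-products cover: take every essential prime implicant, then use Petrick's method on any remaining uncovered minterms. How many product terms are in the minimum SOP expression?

[col 0] 00001*, 00010*, 00011*, 00100*, 00110*, 01011*, 01101*, 01110*, 10000*, 10010*, 10011*, 10100*, 10111*, 11010*, 11011*, 11101*
[col 1] -0010*, -0011*, -0100, -1011*, -1101, 0-011*, 0-110, 00-10, 000-1, 0001-*, 001-0, 1-010*, 1-011*, 10-00, 10-11, 100-0, 1001-*, 1101-*
[col 2] --011, -001-, 1-01-
Prime implicants: --011, -001-, -0100, -1101, 0-110, 00-10, 000-1, 001-0, 1-01-, 10-00, 10-11, 100-0
PI chart (minterm → PIs covering it):
  1 | 000-1  (sole → essential)
  2 | -001-,00-10
  4 | -0100,001-0
  6 | 0-110,00-10,001-0
  13 | -1101  (sole → essential)
  14 | 0-110  (sole → essential)
  16 | 10-00,100-0
  18 | -001-,1-01-,100-0
  19 | --011,-001-,1-01-,10-11
  20 | -0100,10-00
  23 | 10-11  (sole → essential)
  26 | 1-01-  (sole → essential)
  27 | --011,1-01-
Essential prime implicants: -1101, 0-110, 000-1, 1-01-, 10-11
Petrick residual → -001-, -0100, 10-00
Minimum SOP uses 8 PIs: b'c'd + b'cd'e' + bcd'e + a'cde' + a'b'c'e + ac'd + ab'd'e' + ab'de

8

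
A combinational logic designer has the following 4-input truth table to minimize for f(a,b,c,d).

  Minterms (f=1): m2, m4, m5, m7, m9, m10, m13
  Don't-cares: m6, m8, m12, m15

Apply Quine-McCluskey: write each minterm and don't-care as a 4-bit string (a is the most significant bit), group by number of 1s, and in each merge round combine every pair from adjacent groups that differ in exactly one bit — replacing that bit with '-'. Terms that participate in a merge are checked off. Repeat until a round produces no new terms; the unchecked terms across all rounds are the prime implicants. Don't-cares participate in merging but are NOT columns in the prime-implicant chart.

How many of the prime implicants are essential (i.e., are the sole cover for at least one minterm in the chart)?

1

Round 0: 0010✓ 0100✓ 0101✓ 0110✓ 0111✓ 1000✓ 1001✓ 1010✓ 1100✓ 1101✓ 1111✓
Round 1: -010 -100✓ -101✓ -111✓ 0-10 01-0✓ 01-1✓ 010-✓ 011-✓ 1-00✓ 1-01✓ 10-0 100-✓ 11-1✓ 110-✓
Round 2: -1-1 -10- 01-- 1-0-
PIs = {-010, -1-1, -10-, 0-10, 01--, 1-0-, 10-0}
Coverage chart:
  m2: -010,0-10
  m4: -10-,01--
  m5: -1-1,-10-,01--
  m7: -1-1,01--
  m9: 1-0- ←essential
  m10: -010,10-0
  m13: -1-1,-10-,1-0-
Essential: 1-0-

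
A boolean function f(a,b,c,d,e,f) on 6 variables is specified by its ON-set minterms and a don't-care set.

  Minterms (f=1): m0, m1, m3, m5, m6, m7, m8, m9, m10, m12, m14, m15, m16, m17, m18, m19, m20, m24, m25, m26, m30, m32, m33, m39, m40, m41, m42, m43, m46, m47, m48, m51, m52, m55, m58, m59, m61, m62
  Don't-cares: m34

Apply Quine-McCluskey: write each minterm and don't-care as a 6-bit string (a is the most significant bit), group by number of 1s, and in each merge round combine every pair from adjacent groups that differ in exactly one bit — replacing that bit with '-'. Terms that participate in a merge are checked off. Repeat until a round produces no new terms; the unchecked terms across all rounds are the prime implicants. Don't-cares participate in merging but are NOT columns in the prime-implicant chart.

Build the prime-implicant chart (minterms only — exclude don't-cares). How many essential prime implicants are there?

Round 0: 000000✓ 000001✓ 000011✓ 000101✓ 000110✓ 000111✓ 001000✓ 001001✓ 001010✓ 001100✓ 001110✓ 001111✓ 010000✓ 010001✓ 010010✓ 010011✓ 010100✓ 011000✓ 011001✓ 011010✓ 011110✓ 100000✓ 100001✓ 100010✓ 100111✓ 101000✓ 101001✓ 101010✓ 101011✓ 101110✓ 101111✓ 110000✓ 110011✓ 110100✓ 110111✓ 111010✓ 111011✓ 111101 111110✓
Round 1: -00000✓ -00001✓ -00111✓ -01000✓ -01001✓ -01010✓ -01110✓ -01111✓ -10000✓ -10011 -10100✓ -11010✓ -11110✓ 0-0000✓ 0-0001✓ 0-0011✓ 0-1000✓ 0-1001✓ 0-1010✓ 0-1110✓ 00-000✓ 00-001✓ 00-110✓ 00-111✓ 000-01✓ 000-11✓ 0000-1✓ 00000-✓ 0001-1✓ 00011-✓ 001-00✓ 001-10✓ 0010-0✓ 00100-✓ 0011-0✓ 00111-✓ 01-000✓ 01-001✓ 01-010✓ 010-00✓ 0100-0✓ 0100-1✓ 01000-✓ 01001-✓ 011-10✓ 0110-0✓ 01100-✓ 1-0000✓ 1-0111 1-1010✓ 1-1011✓ 1-1110✓ 10-000✓ 10-001✓ 10-010✓ 10-111✓ 1000-0✓ 10000-✓ 101-10✓ 101-11✓ 1010-0✓ 1010-1✓ 10100-✓ 10101-✓ 10111-✓ 11-011 110-00✓ 110-11 111-10✓ 11101-✓
Round 2: --0000 --1010✓ --1110✓ -0-000✓ -0-001✓ -0-111 -0000-✓ -01-10✓ -010-0 -0100-✓ -0111- -10-00 -11-10✓ 0--000✓ 0--001✓ 0-00-1 0-000-✓ 0-1-10✓ 0-10-0 0-100-✓ 00-00-✓ 00-11- 000--1 001--0 01-0-0 01-00-✓ 0100-- 1-1-10✓ 1-101- 10-0-0 10-00-✓ 101-1- 1010--
Round 3: --1-10 -0-00- 0--00-
PIs = {--0000, --1-10, -0-00-, -0-111, -010-0, -0111-, -10-00, -10011, 0--00-, 0-00-1, 0-10-0, 00-11-, 000--1, 001--0, 01-0-0, 0100--, 1-0111, 1-101-, 10-0-0, 101-1-, 1010--, 11-011, 110-11, 111101}
Coverage chart:
  m0: --0000,-0-00-,0--00-
  m1: -0-00-,0--00-,0-00-1,000--1
  m3: 0-00-1,000--1
  m5: 000--1 ←essential
  m6: 00-11- ←essential
  m7: -0-111,00-11-,000--1
  m8: -0-00-,-010-0,0--00-,0-10-0,001--0
  m9: -0-00-,0--00-
  m10: --1-10,-010-0,0-10-0,001--0
  m12: 001--0 ←essential
  m14: --1-10,-0111-,00-11-,001--0
  m15: -0-111,-0111-,00-11-
  m16: --0000,-10-00,0--00-,01-0-0,0100--
  m17: 0--00-,0-00-1,0100--
  m18: 01-0-0,0100--
  m19: -10011,0-00-1,0100--
  m20: -10-00 ←essential
  m24: 0--00-,0-10-0,01-0-0
  m25: 0--00- ←essential
  m26: --1-10,0-10-0,01-0-0
  m30: --1-10 ←essential
  m32: --0000,-0-00-,10-0-0
  m33: -0-00- ←essential
  m39: -0-111,1-0111
  m40: -0-00-,-010-0,10-0-0,1010--
  m41: -0-00-,1010--
  m42: --1-10,-010-0,1-101-,10-0-0,101-1-,1010--
  m43: 1-101-,101-1-,1010--
  m46: --1-10,-0111-,101-1-
  m47: -0-111,-0111-,101-1-
  m48: --0000,-10-00
  m51: -10011,11-011,110-11
  m52: -10-00 ←essential
  m55: 1-0111,110-11
  m58: --1-10,1-101-
  m59: 1-101-,11-011
  m61: 111101 ←essential
  m62: --1-10 ←essential
Essential: --1-10, -0-00-, -10-00, 0--00-, 00-11-, 000--1, 001--0, 111101

8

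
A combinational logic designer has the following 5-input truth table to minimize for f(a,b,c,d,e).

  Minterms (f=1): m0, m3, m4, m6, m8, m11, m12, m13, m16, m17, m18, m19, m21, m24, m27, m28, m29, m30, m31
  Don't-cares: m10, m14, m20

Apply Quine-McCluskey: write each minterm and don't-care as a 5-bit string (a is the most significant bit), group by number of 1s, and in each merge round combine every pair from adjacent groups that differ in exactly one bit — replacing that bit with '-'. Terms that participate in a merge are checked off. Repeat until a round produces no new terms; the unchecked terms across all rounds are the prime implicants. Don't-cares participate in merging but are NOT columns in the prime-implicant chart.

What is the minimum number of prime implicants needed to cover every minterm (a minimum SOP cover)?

size-2^0 implicants → 00000(✓)  00011(✓)  00100(✓)  00110(✓)  01000(✓)  01010(✓)  01011(✓)  01100(✓)  01101(✓)  01110(✓)  10000(✓)  10001(✓)  10010(✓)  10011(✓)  10100(✓)  10101(✓)  11000(✓)  11011(✓)  11100(✓)  11101(✓)  11110(✓)  11111(✓)
size-2^1 implicants → -0000(✓)  -0011(✓)  -0100(✓)  -1000(✓)  -1011(✓)  -1100(✓)  -1101(✓)  -1110(✓)  0-000(✓)  0-011(✓)  0-100(✓)  0-110(✓)  00-00(✓)  001-0(✓)  01-00(✓)  01-10(✓)  010-0(✓)  0101-  011-0(✓)  0110-(✓)  1-000(✓)  1-011(✓)  1-100(✓)  1-101(✓)  10-00(✓)  10-01(✓)  100-0(✓)  100-1(✓)  1000-(✓)  1001-(✓)  1010-(✓)  11-00(✓)  11-11  111-0(✓)  111-1(✓)  1110-(✓)  1111-(✓)
size-2^2 implicants → --000(✓)  --011  --100(✓)  -0-00(✓)  -1-00(✓)  -11-0  -110-  0--00(✓)  0-1-0  01--0  1--00(✓)  1-10-  10-0-  100--  111--
size-2^3 implicants → ---00
Unchecked terms (primes): ---00, --011, -11-0, -110-, 0-1-0, 01--0, 0101-, 1-10-, 10-0-, 100--, 11-11, 111--
Minterm coverage:
  m0 ⊆ ---00 [E]
  m3 ⊆ --011 [E]
  m4 ⊆ ---00,0-1-0
  m6 ⊆ 0-1-0 [E]
  m8 ⊆ ---00,01--0
  m11 ⊆ --011,0101-
  m12 ⊆ ---00,-11-0,-110-,0-1-0,01--0
  m13 ⊆ -110- [E]
  m16 ⊆ ---00,10-0-,100--
  m17 ⊆ 10-0-,100--
  m18 ⊆ 100-- [E]
  m19 ⊆ --011,100--
  m21 ⊆ 1-10-,10-0-
  m24 ⊆ ---00 [E]
  m27 ⊆ --011,11-11
  m28 ⊆ ---00,-11-0,-110-,1-10-,111--
  m29 ⊆ -110-,1-10-,111--
  m30 ⊆ -11-0,111--
  m31 ⊆ 11-11,111--
E = {---00, --011, -110-, 0-1-0, 100--}
Petrick residual → 1-10-, 111--
Cover = d'e' + c'de + bcd' + a'ce' + acd' + ab'c' + abc  |cover|=7

7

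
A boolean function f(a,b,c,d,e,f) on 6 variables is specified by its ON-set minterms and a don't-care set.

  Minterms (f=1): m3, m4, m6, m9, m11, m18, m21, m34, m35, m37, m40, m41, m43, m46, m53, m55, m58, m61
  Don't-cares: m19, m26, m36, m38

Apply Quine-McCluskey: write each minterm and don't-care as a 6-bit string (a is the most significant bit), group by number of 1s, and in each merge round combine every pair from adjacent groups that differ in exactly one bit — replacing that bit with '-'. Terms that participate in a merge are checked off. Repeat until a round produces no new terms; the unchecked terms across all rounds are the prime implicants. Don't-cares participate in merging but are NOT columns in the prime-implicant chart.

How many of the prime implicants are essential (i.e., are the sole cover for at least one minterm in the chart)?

Round 0: 000011✓ 000100✓ 000110✓ 001001✓ 001011✓ 010010✓ 010011✓ 010101✓ 011010✓ 100010✓ 100011✓ 100100✓ 100101✓ 100110✓ 101000✓ 101001✓ 101011✓ 101110✓ 110101✓ 110111✓ 111010✓ 111101✓
Round 1: -00011✓ -00100✓ -00110✓ -01001✓ -01011✓ -10101 -11010 0-0011 00-011✓ 0001-0✓ 0010-1✓ 01-010 01001- 1-0101 10-011✓ 10-110 100-10 10001- 1001-0✓ 10010- 1010-1✓ 10100- 11-101 1101-1
Round 2: -0-011 -001-0 -010-1
PIs = {-0-011, -001-0, -010-1, -10101, -11010, 0-0011, 01-010, 01001-, 1-0101, 10-110, 100-10, 10001-, 10010-, 10100-, 11-101, 1101-1}
Coverage chart:
  m3: -0-011,0-0011
  m4: -001-0 ←essential
  m6: -001-0 ←essential
  m9: -010-1 ←essential
  m11: -0-011,-010-1
  m18: 01-010,01001-
  m21: -10101 ←essential
  m34: 100-10,10001-
  m35: -0-011,10001-
  m37: 1-0101,10010-
  m40: 10100- ←essential
  m41: -010-1,10100-
  m43: -0-011,-010-1
  m46: 10-110 ←essential
  m53: -10101,1-0101,11-101,1101-1
  m55: 1101-1 ←essential
  m58: -11010 ←essential
  m61: 11-101 ←essential
Essential: -001-0, -010-1, -10101, -11010, 10-110, 10100-, 11-101, 1101-1

8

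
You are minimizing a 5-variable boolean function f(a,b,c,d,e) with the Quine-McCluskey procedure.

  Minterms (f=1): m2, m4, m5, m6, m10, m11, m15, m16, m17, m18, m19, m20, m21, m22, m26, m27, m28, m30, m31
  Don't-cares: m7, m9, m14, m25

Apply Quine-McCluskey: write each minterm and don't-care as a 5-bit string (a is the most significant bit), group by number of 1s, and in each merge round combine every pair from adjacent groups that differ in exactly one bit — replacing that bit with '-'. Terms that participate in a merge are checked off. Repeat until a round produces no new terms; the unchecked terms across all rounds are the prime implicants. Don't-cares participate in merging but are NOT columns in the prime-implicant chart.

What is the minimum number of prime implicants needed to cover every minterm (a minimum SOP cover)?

5

[col 0] 00010*, 00100*, 00101*, 00110*, 00111*, 01001*, 01010*, 01011*, 01110*, 01111*, 10000*, 10001*, 10010*, 10011*, 10100*, 10101*, 10110*, 11001*, 11010*, 11011*, 11100*, 11110*, 11111*
[col 1] -0010*, -0100*, -0101*, -0110*, -1001*, -1010*, -1011*, -1110*, -1111*, 0-010*, 0-110*, 0-111*, 00-10*, 001-0*, 001-1*, 0010-*, 0011-*, 01-10*, 01-11*, 010-1*, 0101-*, 0111-*, 1-001*, 1-010*, 1-011*, 1-100*, 1-110*, 10-00*, 10-01*, 10-10*, 100-0*, 100-1*, 1000-*, 1001-*, 101-0*, 1010-*, 11-10*, 11-11*, 110-1*, 1101-*, 111-0*, 1111-*
[col 2] --010*, --110*, -0-10*, -01-0, -010-, -1-10*, -1-11*, -10-1, -101-*, -111-*, 0--10*, 0-11-, 001--, 01-1-*, 1--10*, 1-0-1, 1-01-, 1-1-0, 10--0, 10-0-, 100--, 11-1-*
[col 3] ---10, -1-1-
Prime implicants: ---10, -01-0, -010-, -1-1-, -10-1, 0-11-, 001--, 1-0-1, 1-01-, 1-1-0, 10--0, 10-0-, 100--
PI chart (minterm → PIs covering it):
  2 | ---10  (sole → essential)
  4 | -01-0,-010-,001--
  5 | -010-,001--
  6 | ---10,-01-0,0-11-,001--
  10 | ---10,-1-1-
  11 | -1-1-,-10-1
  15 | -1-1-,0-11-
  16 | 10--0,10-0-,100--
  17 | 1-0-1,10-0-,100--
  18 | ---10,1-01-,10--0,100--
  19 | 1-0-1,1-01-,100--
  20 | -01-0,-010-,1-1-0,10--0,10-0-
  21 | -010-,10-0-
  22 | ---10,-01-0,1-1-0,10--0
  26 | ---10,-1-1-,1-01-
  27 | -1-1-,-10-1,1-0-1,1-01-
  28 | 1-1-0  (sole → essential)
  30 | ---10,-1-1-,1-1-0
  31 | -1-1-  (sole → essential)
Essential prime implicants: ---10, -1-1-, 1-1-0
Petrick residual → -010-, 100--
Minimum SOP uses 5 PIs: de' + b'cd' + bd + ace' + ab'c'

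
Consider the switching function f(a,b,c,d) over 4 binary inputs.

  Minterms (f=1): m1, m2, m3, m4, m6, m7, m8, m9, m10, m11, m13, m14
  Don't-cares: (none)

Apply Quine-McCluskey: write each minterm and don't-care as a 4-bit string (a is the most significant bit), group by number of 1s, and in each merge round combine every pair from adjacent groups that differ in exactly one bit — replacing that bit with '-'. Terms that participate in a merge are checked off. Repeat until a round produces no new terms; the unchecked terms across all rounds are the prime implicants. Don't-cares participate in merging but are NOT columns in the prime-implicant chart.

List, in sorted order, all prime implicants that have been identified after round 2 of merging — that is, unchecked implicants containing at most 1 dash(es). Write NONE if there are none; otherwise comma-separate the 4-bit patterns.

[col 0] 0001*, 0010*, 0011*, 0100*, 0110*, 0111*, 1000*, 1001*, 1010*, 1011*, 1101*, 1110*
[col 1] -001*, -010*, -011*, -110*, 0-10*, 0-11*, 00-1*, 001-*, 01-0, 011-*, 1-01, 1-10*, 10-0*, 10-1*, 100-*, 101-*
[col 2] --10, -0-1, -01-, 0-1-, 10--
Prime implicants: --10, -0-1, -01-, 0-1-, 01-0, 1-01, 10--

01-0, 1-01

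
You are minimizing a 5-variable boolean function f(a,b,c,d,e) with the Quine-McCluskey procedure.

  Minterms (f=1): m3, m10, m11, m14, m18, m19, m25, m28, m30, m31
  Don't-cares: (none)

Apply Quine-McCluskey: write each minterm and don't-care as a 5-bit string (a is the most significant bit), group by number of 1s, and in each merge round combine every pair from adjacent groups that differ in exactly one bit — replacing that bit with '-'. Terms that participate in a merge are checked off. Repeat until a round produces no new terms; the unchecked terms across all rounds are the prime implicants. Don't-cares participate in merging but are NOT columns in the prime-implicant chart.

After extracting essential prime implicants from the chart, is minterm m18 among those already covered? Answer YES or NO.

YES

[col 0] 00011*, 01010*, 01011*, 01110*, 10010*, 10011*, 11001, 11100*, 11110*, 11111*
[col 1] -0011, -1110, 0-011, 01-10, 0101-, 1001-, 111-0, 1111-
Prime implicants: -0011, -1110, 0-011, 01-10, 0101-, 1001-, 11001, 111-0, 1111-
PI chart (minterm → PIs covering it):
  3 | -0011,0-011
  10 | 01-10,0101-
  11 | 0-011,0101-
  14 | -1110,01-10
  18 | 1001-  (sole → essential)
  19 | -0011,1001-
  25 | 11001  (sole → essential)
  28 | 111-0  (sole → essential)
  30 | -1110,111-0,1111-
  31 | 1111-  (sole → essential)
Essential prime implicants: 1001-, 11001, 111-0, 1111-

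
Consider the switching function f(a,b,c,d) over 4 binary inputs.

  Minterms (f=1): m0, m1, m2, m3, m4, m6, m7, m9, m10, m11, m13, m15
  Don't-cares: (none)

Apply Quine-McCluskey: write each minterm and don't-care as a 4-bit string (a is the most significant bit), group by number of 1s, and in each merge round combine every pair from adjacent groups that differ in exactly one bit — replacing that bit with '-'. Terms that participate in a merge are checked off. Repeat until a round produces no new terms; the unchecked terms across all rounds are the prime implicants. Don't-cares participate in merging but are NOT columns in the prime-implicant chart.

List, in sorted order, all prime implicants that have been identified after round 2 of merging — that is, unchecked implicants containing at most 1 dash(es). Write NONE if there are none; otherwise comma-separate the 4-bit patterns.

Round 0: 0000✓ 0001✓ 0010✓ 0011✓ 0100✓ 0110✓ 0111✓ 1001✓ 1010✓ 1011✓ 1101✓ 1111✓
Round 1: -001✓ -010✓ -011✓ -111✓ 0-00✓ 0-10✓ 0-11✓ 00-0✓ 00-1✓ 000-✓ 001-✓ 01-0✓ 011-✓ 1-01✓ 1-11✓ 10-1✓ 101-✓ 11-1✓
Round 2: --11 -0-1 -01- 0--0 0-1- 00-- 1--1
PIs = {--11, -0-1, -01-, 0--0, 0-1-, 00--, 1--1}

NONE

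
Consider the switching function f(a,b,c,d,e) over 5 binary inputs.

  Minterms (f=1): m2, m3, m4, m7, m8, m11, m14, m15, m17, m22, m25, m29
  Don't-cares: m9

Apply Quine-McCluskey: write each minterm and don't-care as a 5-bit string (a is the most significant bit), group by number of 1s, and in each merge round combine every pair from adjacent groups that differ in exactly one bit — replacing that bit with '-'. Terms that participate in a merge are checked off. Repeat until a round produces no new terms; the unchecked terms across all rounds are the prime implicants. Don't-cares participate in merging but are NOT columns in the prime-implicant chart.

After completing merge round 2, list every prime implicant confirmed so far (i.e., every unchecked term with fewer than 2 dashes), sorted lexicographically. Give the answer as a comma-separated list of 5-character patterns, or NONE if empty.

-1001, 0001-, 00100, 010-1, 0100-, 0111-, 1-001, 10110, 11-01

Round 0: 00010✓ 00011✓ 00100 00111✓ 01000✓ 01001✓ 01011✓ 01110✓ 01111✓ 10001✓ 10110 11001✓ 11101✓
Round 1: -1001 0-011✓ 0-111✓ 00-11✓ 0001- 01-11✓ 010-1 0100- 0111- 1-001 11-01
Round 2: 0--11
PIs = {-1001, 0--11, 0001-, 00100, 010-1, 0100-, 0111-, 1-001, 10110, 11-01}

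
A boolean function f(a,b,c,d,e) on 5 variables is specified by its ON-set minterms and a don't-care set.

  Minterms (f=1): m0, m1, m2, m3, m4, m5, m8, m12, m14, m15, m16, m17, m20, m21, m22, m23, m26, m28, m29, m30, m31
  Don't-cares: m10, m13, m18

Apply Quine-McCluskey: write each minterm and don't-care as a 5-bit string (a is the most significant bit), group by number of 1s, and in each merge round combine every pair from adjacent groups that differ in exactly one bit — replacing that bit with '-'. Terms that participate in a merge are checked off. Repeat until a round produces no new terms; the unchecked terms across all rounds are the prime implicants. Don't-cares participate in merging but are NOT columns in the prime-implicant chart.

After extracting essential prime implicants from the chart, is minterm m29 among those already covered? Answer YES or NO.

YES

Round 0: 00000✓ 00001✓ 00010✓ 00011✓ 00100✓ 00101✓ 01000✓ 01010✓ 01100✓ 01101✓ 01110✓ 01111✓ 10000✓ 10001✓ 10010✓ 10100✓ 10101✓ 10110✓ 10111✓ 11010✓ 11100✓ 11101✓ 11110✓ 11111✓
Round 1: -0000✓ -0001✓ -0010✓ -0100✓ -0101✓ -1010✓ -1100✓ -1101✓ -1110✓ -1111✓ 0-000✓ 0-010✓ 0-100✓ 0-101✓ 00-00✓ 00-01✓ 000-0✓ 000-1✓ 0000-✓ 0001-✓ 0010-✓ 01-00✓ 01-10✓ 010-0✓ 011-0✓ 011-1✓ 0110-✓ 0111-✓ 1-010✓ 1-100✓ 1-101✓ 1-110✓ 1-111✓ 10-00✓ 10-01✓ 10-10✓ 100-0✓ 1000-✓ 101-0✓ 101-1✓ 1010-✓ 1011-✓ 11-10✓ 111-0✓ 111-1✓ 1110-✓ 1111-✓
Round 2: --010 --100✓ --101✓ -0-00✓ -0-01✓ -00-0 -000-✓ -010-✓ -1-10 -11-0✓ -11-1✓ -110-✓ -111-✓ 0--00 0-0-0 0-10-✓ 00-0-✓ 000-- 01--0 011--✓ 1--10 1-1-0✓ 1-1-1✓ 1-10-✓ 1-11-✓ 10--0 10-0-✓ 101--✓ 111--✓
Round 3: --10- -0-0- -11-- 1-1--
PIs = {--010, --10-, -0-0-, -00-0, -1-10, -11--, 0--00, 0-0-0, 000--, 01--0, 1--10, 1-1--, 10--0}
Coverage chart:
  m0: -0-0-,-00-0,0--00,0-0-0,000--
  m1: -0-0-,000--
  m2: --010,-00-0,0-0-0,000--
  m3: 000-- ←essential
  m4: --10-,-0-0-,0--00
  m5: --10-,-0-0-
  m8: 0--00,0-0-0,01--0
  m12: --10-,-11--,0--00,01--0
  m14: -1-10,-11--,01--0
  m15: -11-- ←essential
  m16: -0-0-,-00-0,10--0
  m17: -0-0- ←essential
  m20: --10-,-0-0-,1-1--,10--0
  m21: --10-,-0-0-,1-1--
  m22: 1--10,1-1--,10--0
  m23: 1-1-- ←essential
  m26: --010,-1-10,1--10
  m28: --10-,-11--,1-1--
  m29: --10-,-11--,1-1--
  m30: -1-10,-11--,1--10,1-1--
  m31: -11--,1-1--
Essential: -0-0-, -11--, 000--, 1-1--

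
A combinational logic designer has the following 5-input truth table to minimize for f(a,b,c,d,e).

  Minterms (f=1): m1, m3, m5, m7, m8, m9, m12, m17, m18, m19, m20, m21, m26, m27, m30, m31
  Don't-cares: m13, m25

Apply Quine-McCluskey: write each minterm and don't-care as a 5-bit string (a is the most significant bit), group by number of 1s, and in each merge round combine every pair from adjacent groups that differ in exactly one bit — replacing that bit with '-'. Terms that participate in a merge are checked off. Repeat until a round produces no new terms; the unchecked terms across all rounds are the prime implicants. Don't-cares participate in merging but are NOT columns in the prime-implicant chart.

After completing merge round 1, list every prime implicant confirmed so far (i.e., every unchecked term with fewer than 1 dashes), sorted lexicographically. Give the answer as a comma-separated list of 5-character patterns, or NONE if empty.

size-2^0 implicants → 00001(✓)  00011(✓)  00101(✓)  00111(✓)  01000(✓)  01001(✓)  01100(✓)  01101(✓)  10001(✓)  10010(✓)  10011(✓)  10100(✓)  10101(✓)  11001(✓)  11010(✓)  11011(✓)  11110(✓)  11111(✓)
size-2^1 implicants → -0001(✓)  -0011(✓)  -0101(✓)  -1001(✓)  0-001(✓)  0-101(✓)  00-01(✓)  00-11(✓)  000-1(✓)  001-1(✓)  01-00(✓)  01-01(✓)  0100-(✓)  0110-(✓)  1-001(✓)  1-010(✓)  1-011(✓)  10-01(✓)  100-1(✓)  1001-(✓)  1010-  11-10(✓)  11-11(✓)  110-1(✓)  1101-(✓)  1111-(✓)
size-2^2 implicants → --001  -0-01  -00-1  0--01  00--1  01-0-  1-0-1  1-01-  11-1-
Unchecked terms (primes): --001, -0-01, -00-1, 0--01, 00--1, 01-0-, 1-0-1, 1-01-, 1010-, 11-1-

NONE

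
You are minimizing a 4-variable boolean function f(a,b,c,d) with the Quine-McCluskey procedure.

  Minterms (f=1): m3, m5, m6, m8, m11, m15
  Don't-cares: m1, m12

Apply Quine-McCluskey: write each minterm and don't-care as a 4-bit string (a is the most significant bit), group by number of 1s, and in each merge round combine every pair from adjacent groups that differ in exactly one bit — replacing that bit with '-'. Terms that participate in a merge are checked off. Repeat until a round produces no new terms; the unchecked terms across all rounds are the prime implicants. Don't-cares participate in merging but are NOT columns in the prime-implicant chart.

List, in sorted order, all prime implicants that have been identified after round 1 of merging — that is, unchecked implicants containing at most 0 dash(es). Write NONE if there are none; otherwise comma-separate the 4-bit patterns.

[col 0] 0001*, 0011*, 0101*, 0110, 1000*, 1011*, 1100*, 1111*
[col 1] -011, 0-01, 00-1, 1-00, 1-11
Prime implicants: -011, 0-01, 00-1, 0110, 1-00, 1-11

0110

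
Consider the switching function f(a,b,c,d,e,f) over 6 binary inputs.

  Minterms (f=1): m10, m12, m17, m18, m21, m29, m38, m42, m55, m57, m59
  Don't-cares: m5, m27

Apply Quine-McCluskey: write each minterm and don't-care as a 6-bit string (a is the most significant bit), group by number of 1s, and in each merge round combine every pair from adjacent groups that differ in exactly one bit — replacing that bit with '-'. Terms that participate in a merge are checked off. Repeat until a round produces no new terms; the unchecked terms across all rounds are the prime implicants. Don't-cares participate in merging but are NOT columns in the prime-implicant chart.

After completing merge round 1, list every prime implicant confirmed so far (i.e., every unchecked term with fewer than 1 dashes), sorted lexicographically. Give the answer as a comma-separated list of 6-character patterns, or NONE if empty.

size-2^0 implicants → 000101(✓)  001010(✓)  001100  010001(✓)  010010  010101(✓)  011011(✓)  011101(✓)  100110  101010(✓)  110111  111001(✓)  111011(✓)
size-2^1 implicants → -01010  -11011  0-0101  01-101  010-01  1110-1
Unchecked terms (primes): -01010, -11011, 0-0101, 001100, 01-101, 010-01, 010010, 100110, 110111, 1110-1

001100, 010010, 100110, 110111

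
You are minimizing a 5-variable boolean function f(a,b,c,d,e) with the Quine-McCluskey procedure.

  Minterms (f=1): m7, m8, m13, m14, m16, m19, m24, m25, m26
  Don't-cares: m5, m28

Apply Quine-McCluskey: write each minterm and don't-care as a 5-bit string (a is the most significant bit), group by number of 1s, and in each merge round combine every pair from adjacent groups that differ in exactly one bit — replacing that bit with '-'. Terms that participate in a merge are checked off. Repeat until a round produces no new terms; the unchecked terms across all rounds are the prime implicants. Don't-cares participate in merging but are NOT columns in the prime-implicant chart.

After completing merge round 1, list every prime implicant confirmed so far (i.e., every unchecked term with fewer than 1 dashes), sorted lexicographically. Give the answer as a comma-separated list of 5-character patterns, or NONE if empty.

01110, 10011

[col 0] 00101*, 00111*, 01000*, 01101*, 01110, 10000*, 10011, 11000*, 11001*, 11010*, 11100*
[col 1] -1000, 0-101, 001-1, 1-000, 11-00, 110-0, 1100-
Prime implicants: -1000, 0-101, 001-1, 01110, 1-000, 10011, 11-00, 110-0, 1100-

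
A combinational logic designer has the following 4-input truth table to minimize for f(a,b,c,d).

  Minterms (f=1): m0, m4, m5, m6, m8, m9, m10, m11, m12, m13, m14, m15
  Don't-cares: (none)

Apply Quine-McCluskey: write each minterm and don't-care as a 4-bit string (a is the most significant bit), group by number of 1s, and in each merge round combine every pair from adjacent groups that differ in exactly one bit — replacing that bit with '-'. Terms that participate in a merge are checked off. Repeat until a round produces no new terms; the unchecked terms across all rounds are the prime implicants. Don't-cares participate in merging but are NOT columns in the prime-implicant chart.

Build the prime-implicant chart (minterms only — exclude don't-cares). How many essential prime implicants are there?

size-2^0 implicants → 0000(✓)  0100(✓)  0101(✓)  0110(✓)  1000(✓)  1001(✓)  1010(✓)  1011(✓)  1100(✓)  1101(✓)  1110(✓)  1111(✓)
size-2^1 implicants → -000(✓)  -100(✓)  -101(✓)  -110(✓)  0-00(✓)  01-0(✓)  010-(✓)  1-00(✓)  1-01(✓)  1-10(✓)  1-11(✓)  10-0(✓)  10-1(✓)  100-(✓)  101-(✓)  11-0(✓)  11-1(✓)  110-(✓)  111-(✓)
size-2^2 implicants → --00  -1-0  -10-  1--0(✓)  1--1(✓)  1-0-(✓)  1-1-(✓)  10--(✓)  11--(✓)
size-2^3 implicants → 1---
Unchecked terms (primes): --00, -1-0, -10-, 1---
Minterm coverage:
  m0 ⊆ --00 [E]
  m4 ⊆ --00,-1-0,-10-
  m5 ⊆ -10- [E]
  m6 ⊆ -1-0 [E]
  m8 ⊆ --00,1---
  m9 ⊆ 1--- [E]
  m10 ⊆ 1--- [E]
  m11 ⊆ 1--- [E]
  m12 ⊆ --00,-1-0,-10-,1---
  m13 ⊆ -10-,1---
  m14 ⊆ -1-0,1---
  m15 ⊆ 1--- [E]
E = {--00, -1-0, -10-, 1---}

4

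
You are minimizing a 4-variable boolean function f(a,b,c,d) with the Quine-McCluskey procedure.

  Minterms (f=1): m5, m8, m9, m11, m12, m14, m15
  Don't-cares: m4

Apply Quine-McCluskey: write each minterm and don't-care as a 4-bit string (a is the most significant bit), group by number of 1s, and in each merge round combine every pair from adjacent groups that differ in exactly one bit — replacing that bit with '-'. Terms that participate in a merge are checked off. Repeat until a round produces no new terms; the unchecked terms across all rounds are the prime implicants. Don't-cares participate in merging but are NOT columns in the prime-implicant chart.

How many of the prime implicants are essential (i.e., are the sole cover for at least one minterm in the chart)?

size-2^0 implicants → 0100(✓)  0101(✓)  1000(✓)  1001(✓)  1011(✓)  1100(✓)  1110(✓)  1111(✓)
size-2^1 implicants → -100  010-  1-00  1-11  10-1  100-  11-0  111-
Unchecked terms (primes): -100, 010-, 1-00, 1-11, 10-1, 100-, 11-0, 111-
Minterm coverage:
  m5 ⊆ 010- [E]
  m8 ⊆ 1-00,100-
  m9 ⊆ 10-1,100-
  m11 ⊆ 1-11,10-1
  m12 ⊆ -100,1-00,11-0
  m14 ⊆ 11-0,111-
  m15 ⊆ 1-11,111-
E = {010-}

1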